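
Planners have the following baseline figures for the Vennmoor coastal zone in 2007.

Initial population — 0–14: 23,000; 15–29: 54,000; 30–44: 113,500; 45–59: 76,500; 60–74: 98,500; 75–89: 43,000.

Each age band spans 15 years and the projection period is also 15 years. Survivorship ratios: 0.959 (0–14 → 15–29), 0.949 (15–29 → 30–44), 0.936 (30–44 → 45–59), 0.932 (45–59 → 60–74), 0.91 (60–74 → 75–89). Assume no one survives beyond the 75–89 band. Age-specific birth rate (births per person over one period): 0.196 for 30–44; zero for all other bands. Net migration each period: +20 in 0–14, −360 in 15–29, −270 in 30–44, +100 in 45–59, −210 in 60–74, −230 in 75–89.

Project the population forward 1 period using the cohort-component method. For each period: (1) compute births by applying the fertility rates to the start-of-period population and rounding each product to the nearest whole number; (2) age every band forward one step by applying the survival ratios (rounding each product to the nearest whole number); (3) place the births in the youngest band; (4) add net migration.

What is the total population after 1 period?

361768

Let band 1 be 0–14 through band 6 = 75–89.
Period 1.
Births: 113500 * 0.196 = 22246
Band 2: 23000 * 0.959 = 22057
Band 3: 54000 * 0.949 = 51246
Band 4: 113500 * 0.936 = 106236
Band 5: 76500 * 0.932 = 71298
Band 6: 98500 * 0.91 = 89635
Net migration: Band 1 + 20 → 22266; Band 2 − 360 → 21697; Band 3 − 270 → 50976; Band 4 + 100 → 106336; Band 5 − 210 → 71088; Band 6 − 230 → 89405
End of period: [22266, 21697, 50976, 106336, 71088, 89405]
Total after period 1: 22266 + 21697 + 50976 + 106336 + 71088 + 89405 = 361768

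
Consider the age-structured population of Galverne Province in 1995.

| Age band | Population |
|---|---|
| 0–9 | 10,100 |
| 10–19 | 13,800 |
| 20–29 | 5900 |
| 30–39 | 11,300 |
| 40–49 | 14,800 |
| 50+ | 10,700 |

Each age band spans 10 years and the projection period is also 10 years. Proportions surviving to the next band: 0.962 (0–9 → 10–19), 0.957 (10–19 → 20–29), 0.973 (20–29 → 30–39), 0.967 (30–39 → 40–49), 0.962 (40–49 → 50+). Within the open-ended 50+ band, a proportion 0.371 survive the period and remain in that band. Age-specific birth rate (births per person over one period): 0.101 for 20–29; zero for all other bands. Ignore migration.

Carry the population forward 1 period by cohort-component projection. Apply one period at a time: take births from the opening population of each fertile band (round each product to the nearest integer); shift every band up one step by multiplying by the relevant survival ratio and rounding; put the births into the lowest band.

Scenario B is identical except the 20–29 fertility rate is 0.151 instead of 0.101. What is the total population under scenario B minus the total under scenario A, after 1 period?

Numbering the bands 1..6 from youngest to oldest:
After projecting period 1:
Births: 5900 × 0.101 = 596
Band 2: 10100 × 0.962 = 9716
Band 3: 13800 × 0.957 = 13207
Band 4: 5900 × 0.973 = 5741
Band 5: 11300 × 0.967 = 10927
Band 6: 14800 × 0.962 + 10700 × 0.371 = 14238 + 3970 = 18208
End of period: [596, 9716, 13207, 5741, 10927, 18208]
Scenario A total after 1 period: 58395
Scenario B projection —
After projecting period 1:
Births: 5900 × 0.151 = 891
Band 2: 10100 × 0.962 = 9716
Band 3: 13800 × 0.957 = 13207
Band 4: 5900 × 0.973 = 5741
Band 5: 11300 × 0.967 = 10927
Band 6: 14800 × 0.962 + 10700 × 0.371 = 14238 + 3970 = 18208
End of period: [891, 9716, 13207, 5741, 10927, 18208]
Scenario B total after 1 period: 58690
Difference B − A = 58690 − 58395 = 295

295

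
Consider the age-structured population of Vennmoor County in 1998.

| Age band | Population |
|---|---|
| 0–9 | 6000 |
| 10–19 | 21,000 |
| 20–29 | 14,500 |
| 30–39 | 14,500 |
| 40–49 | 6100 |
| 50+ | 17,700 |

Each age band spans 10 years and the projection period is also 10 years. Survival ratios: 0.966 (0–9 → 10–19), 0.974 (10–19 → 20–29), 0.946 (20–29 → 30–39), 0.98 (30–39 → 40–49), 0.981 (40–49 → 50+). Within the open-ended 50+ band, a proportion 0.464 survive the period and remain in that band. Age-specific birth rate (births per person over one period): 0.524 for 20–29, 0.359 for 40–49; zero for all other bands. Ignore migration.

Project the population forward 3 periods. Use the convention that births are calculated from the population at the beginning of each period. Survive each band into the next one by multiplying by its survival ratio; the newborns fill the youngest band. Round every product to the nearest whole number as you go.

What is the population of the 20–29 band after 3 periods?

9209

Call the groups 1 to 6, youngest first.
Period 1.
Births: 14500 * 0.524 = 7598, 6100 * 0.359 = 2190 → total 9788
Group 2: 6000 * 0.966 = 5796
Group 3: 21000 * 0.974 = 20454
Group 4: 14500 * 0.946 = 13717
Group 5: 14500 * 0.98 = 14210
Group 6: 6100 * 0.981 + 17700 * 0.464 = 5984 + 8213 = 14197
Population now: 0–9=9788, 10–19=5796, 20–29=20454, 30–39=13717, 40–49=14210, 50+=14197
Period 2.
Births: 20454 * 0.524 = 10718, 14210 * 0.359 = 5101 → total 15819
Group 2: 9788 * 0.966 = 9455
Group 3: 5796 * 0.974 = 5645
Group 4: 20454 * 0.946 = 19349
Group 5: 13717 * 0.98 = 13443
Group 6: 14210 * 0.981 + 14197 * 0.464 = 13940 + 6587 = 20527
Population now: 0–9=15819, 10–19=9455, 20–29=5645, 30–39=19349, 40–49=13443, 50+=20527
Period 3.
Births: 5645 * 0.524 = 2958, 13443 * 0.359 = 4826 → total 7784
Group 2: 15819 * 0.966 = 15281
Group 3: 9455 * 0.974 = 9209
Group 4: 5645 * 0.946 = 5340
Group 5: 19349 * 0.98 = 18962
Group 6: 13443 * 0.981 + 20527 * 0.464 = 13188 + 9525 = 22713
Population now: 0–9=7784, 10–19=15281, 20–29=9209, 30–39=5340, 40–49=18962, 50+=22713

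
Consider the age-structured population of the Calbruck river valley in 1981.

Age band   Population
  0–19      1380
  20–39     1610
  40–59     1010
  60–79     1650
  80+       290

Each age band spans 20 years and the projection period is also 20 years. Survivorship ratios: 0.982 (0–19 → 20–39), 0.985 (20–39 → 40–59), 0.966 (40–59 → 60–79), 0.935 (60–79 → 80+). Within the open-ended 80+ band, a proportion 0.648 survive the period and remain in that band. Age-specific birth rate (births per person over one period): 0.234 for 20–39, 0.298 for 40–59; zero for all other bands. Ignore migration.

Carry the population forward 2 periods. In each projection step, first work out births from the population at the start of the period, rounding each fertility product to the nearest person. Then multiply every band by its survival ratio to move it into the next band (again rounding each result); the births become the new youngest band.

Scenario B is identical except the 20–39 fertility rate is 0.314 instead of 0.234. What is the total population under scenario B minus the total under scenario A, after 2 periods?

(Groups numbered youngest = 1 to oldest = 5.)
After projecting period 1:
Births: 1610 × 0.234 = 377, 1010 × 0.298 = 301 — total 678
Group 2: 1380 × 0.982 = 1355
Group 3: 1610 × 0.985 = 1586
Group 4: 1010 × 0.966 = 976
Group 5: 1650 × 0.935 + 290 × 0.648 = 1543 + 188 = 1731
Giving 678 / 1355 / 1586 / 976 / 1731.
After projecting period 2:
Births: 1355 × 0.234 = 317, 1586 × 0.298 = 473 — total 790
Group 2: 678 × 0.982 = 666
Group 3: 1355 × 0.985 = 1335
Group 4: 1586 × 0.966 = 1532
Group 5: 976 × 0.935 + 1731 × 0.648 = 913 + 1122 = 2035
Giving 790 / 666 / 1335 / 1532 / 2035.
Scenario A total after 2 periods: 6358
Scenario B projection —
After projecting period 1:
Births: 1610 × 0.314 = 506, 1010 × 0.298 = 301 — total 807
Group 2: 1380 × 0.982 = 1355
Group 3: 1610 × 0.985 = 1586
Group 4: 1010 × 0.966 = 976
Group 5: 1650 × 0.935 + 290 × 0.648 = 1543 + 188 = 1731
Giving 807 / 1355 / 1586 / 976 / 1731.
After projecting period 2:
Births: 1355 × 0.314 = 425, 1586 × 0.298 = 473 — total 898
Group 2: 807 × 0.982 = 792
Group 3: 1355 × 0.985 = 1335
Group 4: 1586 × 0.966 = 1532
Group 5: 976 × 0.935 + 1731 × 0.648 = 913 + 1122 = 2035
Giving 898 / 792 / 1335 / 1532 / 2035.
Scenario B total after 2 periods: 6592
Difference B − A = 6592 − 6358 = 234

234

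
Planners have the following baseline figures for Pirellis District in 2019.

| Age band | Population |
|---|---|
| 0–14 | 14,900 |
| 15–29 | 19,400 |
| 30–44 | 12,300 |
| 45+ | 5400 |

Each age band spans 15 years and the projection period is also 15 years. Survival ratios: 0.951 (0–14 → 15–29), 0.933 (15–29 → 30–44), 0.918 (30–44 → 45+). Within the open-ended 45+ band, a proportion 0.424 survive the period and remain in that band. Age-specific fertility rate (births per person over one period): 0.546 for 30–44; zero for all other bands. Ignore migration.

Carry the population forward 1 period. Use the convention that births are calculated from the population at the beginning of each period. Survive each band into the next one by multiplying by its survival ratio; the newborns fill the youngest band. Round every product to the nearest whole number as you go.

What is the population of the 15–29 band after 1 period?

(Bands numbered youngest = 1 to oldest = 4.)
After projecting period 1:
Births: 12300 * 0.546 = 6716
Band 2: 14900 * 0.951 = 14170
Band 3: 19400 * 0.933 = 18100
Band 4: 12300 * 0.918 + 5400 * 0.424 = 11291 + 2290 = 13581
→ [6716, 14170, 18100, 13581]

14170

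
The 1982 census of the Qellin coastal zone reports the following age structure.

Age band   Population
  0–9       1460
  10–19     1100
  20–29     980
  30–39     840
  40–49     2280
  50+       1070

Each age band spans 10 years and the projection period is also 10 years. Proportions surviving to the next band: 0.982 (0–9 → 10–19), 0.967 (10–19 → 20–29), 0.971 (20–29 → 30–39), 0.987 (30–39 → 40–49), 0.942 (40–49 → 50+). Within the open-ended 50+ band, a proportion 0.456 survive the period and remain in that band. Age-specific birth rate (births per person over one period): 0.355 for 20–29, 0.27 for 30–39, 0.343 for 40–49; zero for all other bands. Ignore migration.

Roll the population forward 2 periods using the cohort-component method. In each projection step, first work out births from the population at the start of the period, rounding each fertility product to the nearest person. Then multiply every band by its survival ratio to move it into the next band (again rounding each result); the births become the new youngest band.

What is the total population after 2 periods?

7595

Call the groups 1 to 6, youngest first.
— Period 1 —
Births: 980 × 0.355 = 348  |  840 × 0.27 = 227  |  2280 × 0.343 = 782 — total 1357
Group 2: 1460 × 0.982 = 1434
Group 3: 1100 × 0.967 = 1064
Group 4: 980 × 0.971 = 952
Group 5: 840 × 0.987 = 829
Group 6: 2280 × 0.942 + 1070 × 0.456 = 2148 + 488 = 2636
End of period: [1357, 1434, 1064, 952, 829, 2636]
— Period 2 —
Births: 1064 × 0.355 = 378  |  952 × 0.27 = 257  |  829 × 0.343 = 284 — total 919
Group 2: 1357 × 0.982 = 1333
Group 3: 1434 × 0.967 = 1387
Group 4: 1064 × 0.971 = 1033
Group 5: 952 × 0.987 = 940
Group 6: 829 × 0.942 + 2636 × 0.456 = 781 + 1202 = 1983
End of period: [919, 1333, 1387, 1033, 940, 1983]
Total after period 2: 919 + 1333 + 1387 + 1033 + 940 + 1983 = 7595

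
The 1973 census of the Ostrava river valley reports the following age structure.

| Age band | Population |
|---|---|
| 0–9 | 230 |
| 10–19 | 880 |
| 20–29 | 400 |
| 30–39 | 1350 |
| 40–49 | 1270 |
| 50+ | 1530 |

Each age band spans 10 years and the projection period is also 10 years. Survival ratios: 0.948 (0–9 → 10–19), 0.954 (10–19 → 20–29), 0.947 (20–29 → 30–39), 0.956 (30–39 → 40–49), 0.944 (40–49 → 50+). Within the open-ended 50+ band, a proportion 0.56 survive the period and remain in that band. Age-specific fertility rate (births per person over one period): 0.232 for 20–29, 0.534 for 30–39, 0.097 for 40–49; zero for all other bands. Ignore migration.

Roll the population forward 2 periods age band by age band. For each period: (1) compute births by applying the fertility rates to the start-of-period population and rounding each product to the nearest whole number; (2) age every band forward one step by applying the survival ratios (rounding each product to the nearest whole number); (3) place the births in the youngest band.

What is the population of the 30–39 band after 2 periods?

Let band 1 be 0–9 through band 6 = 50+.
Period 1.
Births: 400 * 0.232 = 93 ; 1350 * 0.534 = 721 ; 1270 * 0.097 = 123 ⇒ total 937
Band 2: 230 * 0.948 = 218
Band 3: 880 * 0.954 = 840
Band 4: 400 * 0.947 = 379
Band 5: 1350 * 0.956 = 1291
Band 6: 1270 * 0.944 + 1530 * 0.56 = 1199 + 857 = 2056
→ [937, 218, 840, 379, 1291, 2056]
Period 2.
Births: 840 * 0.232 = 195 ; 379 * 0.534 = 202 ; 1291 * 0.097 = 125 ⇒ total 522
Band 2: 937 * 0.948 = 888
Band 3: 218 * 0.954 = 208
Band 4: 840 * 0.947 = 795
Band 5: 379 * 0.956 = 362
Band 6: 1291 * 0.944 + 2056 * 0.56 = 1219 + 1151 = 2370
→ [522, 888, 208, 795, 362, 2370]

795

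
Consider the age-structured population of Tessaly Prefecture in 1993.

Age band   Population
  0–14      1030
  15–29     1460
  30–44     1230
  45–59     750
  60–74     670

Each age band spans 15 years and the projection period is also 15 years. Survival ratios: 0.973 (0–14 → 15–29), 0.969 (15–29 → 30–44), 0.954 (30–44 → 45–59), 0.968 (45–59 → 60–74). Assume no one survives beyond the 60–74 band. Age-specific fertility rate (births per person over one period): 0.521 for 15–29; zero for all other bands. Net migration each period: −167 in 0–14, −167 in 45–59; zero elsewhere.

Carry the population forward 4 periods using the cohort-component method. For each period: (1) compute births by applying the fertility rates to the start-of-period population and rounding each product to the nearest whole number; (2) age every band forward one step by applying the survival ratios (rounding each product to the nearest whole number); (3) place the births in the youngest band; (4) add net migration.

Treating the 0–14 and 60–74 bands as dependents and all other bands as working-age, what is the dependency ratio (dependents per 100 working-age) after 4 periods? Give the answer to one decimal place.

90.0

— Period 1 —
Births: 1460 × 0.521 = 761
15–29: 1030 × 0.973 = 1002
30–44: 1460 × 0.969 = 1415
45–59: 1230 × 0.954 = 1173
60–74: 750 × 0.968 = 726
Net migration: 0–14 − 167 → 594; 45–59 − 167 → 1006
→ [594, 1002, 1415, 1006, 726]
— Period 2 —
Births: 1002 × 0.521 = 522
15–29: 594 × 0.973 = 578
30–44: 1002 × 0.969 = 971
45–59: 1415 × 0.954 = 1350
60–74: 1006 × 0.968 = 974
Net migration: 0–14 − 167 → 355; 45–59 − 167 → 1183
→ [355, 578, 971, 1183, 974]
— Period 3 —
Births: 578 × 0.521 = 301
15–29: 355 × 0.973 = 345
30–44: 578 × 0.969 = 560
45–59: 971 × 0.954 = 926
60–74: 1183 × 0.968 = 1145
Net migration: 0–14 − 167 → 134; 45–59 − 167 → 759
→ [134, 345, 560, 759, 1145]
— Period 4 —
Births: 345 × 0.521 = 180
15–29: 134 × 0.973 = 130
30–44: 345 × 0.969 = 334
45–59: 560 × 0.954 = 534
60–74: 759 × 0.968 = 735
Net migration: 0–14 − 167 → 13; 45–59 − 167 → 367
→ [13, 130, 334, 367, 735]
Dependents (band 0–14 + band 60–74) = 13 + 735 = 748; working-age = 831; ratio = 748/831 × 100 = 90.0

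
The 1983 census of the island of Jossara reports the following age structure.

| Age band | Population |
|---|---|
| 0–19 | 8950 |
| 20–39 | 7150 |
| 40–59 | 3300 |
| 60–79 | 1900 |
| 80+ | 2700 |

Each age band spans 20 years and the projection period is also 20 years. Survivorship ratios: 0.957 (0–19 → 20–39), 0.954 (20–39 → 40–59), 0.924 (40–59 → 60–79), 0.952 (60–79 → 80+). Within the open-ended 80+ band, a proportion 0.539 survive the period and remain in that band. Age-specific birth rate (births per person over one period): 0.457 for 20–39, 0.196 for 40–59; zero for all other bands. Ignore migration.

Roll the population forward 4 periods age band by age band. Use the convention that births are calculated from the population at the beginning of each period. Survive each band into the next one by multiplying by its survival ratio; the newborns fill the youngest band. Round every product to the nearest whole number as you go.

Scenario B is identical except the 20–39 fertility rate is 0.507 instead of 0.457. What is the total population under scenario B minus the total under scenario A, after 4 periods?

1561

Period 1.
Births: 7150 × 0.457 = 3268, 3300 × 0.196 = 647 — total 3915
20–39: 8950 × 0.957 = 8565
40–59: 7150 × 0.954 = 6821
60–79: 3300 × 0.924 = 3049
80+: 1900 × 0.952 + 2700 × 0.539 = 1809 + 1455 = 3264
Population now: 0–19=3915, 20–39=8565, 40–59=6821, 60–79=3049, 80+=3264
Period 2.
Births: 8565 × 0.457 = 3914, 6821 × 0.196 = 1337 — total 5251
20–39: 3915 × 0.957 = 3747
40–59: 8565 × 0.954 = 8171
60–79: 6821 × 0.924 = 6303
80+: 3049 × 0.952 + 3264 × 0.539 = 2903 + 1759 = 4662
Population now: 0–19=5251, 20–39=3747, 40–59=8171, 60–79=6303, 80+=4662
Period 3.
Births: 3747 × 0.457 = 1712, 8171 × 0.196 = 1602 — total 3314
20–39: 5251 × 0.957 = 5025
40–59: 3747 × 0.954 = 3575
60–79: 8171 × 0.924 = 7550
80+: 6303 × 0.952 + 4662 × 0.539 = 6000 + 2513 = 8513
Population now: 0–19=3314, 20–39=5025, 40–59=3575, 60–79=7550, 80+=8513
Period 4.
Births: 5025 × 0.457 = 2296, 3575 × 0.196 = 701 — total 2997
20–39: 3314 × 0.957 = 3171
40–59: 5025 × 0.954 = 4794
60–79: 3575 × 0.924 = 3303
80+: 7550 × 0.952 + 8513 × 0.539 = 7188 + 4589 = 11777
Population now: 0–19=2997, 20–39=3171, 40–59=4794, 60–79=3303, 80+=11777
Scenario A total after 4 periods: 26042
Scenario B projection —
Period 1.
Births: 7150 × 0.507 = 3625, 3300 × 0.196 = 647 — total 4272
20–39: 8950 × 0.957 = 8565
40–59: 7150 × 0.954 = 6821
60–79: 3300 × 0.924 = 3049
80+: 1900 × 0.952 + 2700 × 0.539 = 1809 + 1455 = 3264
Population now: 0–19=4272, 20–39=8565, 40–59=6821, 60–79=3049, 80+=3264
Period 2.
Births: 8565 × 0.507 = 4342, 6821 × 0.196 = 1337 — total 5679
20–39: 4272 × 0.957 = 4088
40–59: 8565 × 0.954 = 8171
60–79: 6821 × 0.924 = 6303
80+: 3049 × 0.952 + 3264 × 0.539 = 2903 + 1759 = 4662
Population now: 0–19=5679, 20–39=4088, 40–59=8171, 60–79=6303, 80+=4662
Period 3.
Births: 4088 × 0.507 = 2073, 8171 × 0.196 = 1602 — total 3675
20–39: 5679 × 0.957 = 5435
40–59: 4088 × 0.954 = 3900
60–79: 8171 × 0.924 = 7550
80+: 6303 × 0.952 + 4662 × 0.539 = 6000 + 2513 = 8513
Population now: 0–19=3675, 20–39=5435, 40–59=3900, 60–79=7550, 80+=8513
Period 4.
Births: 5435 × 0.507 = 2756, 3900 × 0.196 = 764 — total 3520
20–39: 3675 × 0.957 = 3517
40–59: 5435 × 0.954 = 5185
60–79: 3900 × 0.924 = 3604
80+: 7550 × 0.952 + 8513 × 0.539 = 7188 + 4589 = 11777
Population now: 0–19=3520, 20–39=3517, 40–59=5185, 60–79=3604, 80+=11777
Scenario B total after 4 periods: 27603
Difference B − A = 27603 − 26042 = 1561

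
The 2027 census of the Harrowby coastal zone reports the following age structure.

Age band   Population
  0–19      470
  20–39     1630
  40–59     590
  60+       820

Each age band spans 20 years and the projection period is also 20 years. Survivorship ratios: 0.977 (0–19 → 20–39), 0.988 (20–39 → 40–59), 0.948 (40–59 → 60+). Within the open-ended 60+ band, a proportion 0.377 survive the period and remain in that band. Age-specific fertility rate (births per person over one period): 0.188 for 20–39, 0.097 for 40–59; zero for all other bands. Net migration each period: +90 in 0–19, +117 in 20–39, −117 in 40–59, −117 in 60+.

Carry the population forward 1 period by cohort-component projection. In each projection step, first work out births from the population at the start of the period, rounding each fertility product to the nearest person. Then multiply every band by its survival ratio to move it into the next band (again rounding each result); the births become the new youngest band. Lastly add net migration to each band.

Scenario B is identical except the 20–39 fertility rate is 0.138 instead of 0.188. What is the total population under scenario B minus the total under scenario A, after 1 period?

Let band 1 be 0–19 through band 4 = 60+.
Period 1.
Births: 1630 * 0.188 = 306  |  590 * 0.097 = 57 → 363
Band 2: 470 * 0.977 = 459
Band 3: 1630 * 0.988 = 1610
Band 4: 590 * 0.948 + 820 * 0.377 = 559 + 309 = 868
Net migration: Band 1 + 90 → 453; Band 2 + 117 → 576; Band 3 − 117 → 1493; Band 4 − 117 → 751
End of period: [453, 576, 1493, 751]
Scenario A total after 1 period: 3273
Scenario B projection —
Period 1.
Births: 1630 * 0.138 = 225  |  590 * 0.097 = 57 → 282
Band 2: 470 * 0.977 = 459
Band 3: 1630 * 0.988 = 1610
Band 4: 590 * 0.948 + 820 * 0.377 = 559 + 309 = 868
Net migration: Band 1 + 90 → 372; Band 2 + 117 → 576; Band 3 − 117 → 1493; Band 4 − 117 → 751
End of period: [372, 576, 1493, 751]
Scenario B total after 1 period: 3192
Difference B − A = 3192 − 3273 = -81

-81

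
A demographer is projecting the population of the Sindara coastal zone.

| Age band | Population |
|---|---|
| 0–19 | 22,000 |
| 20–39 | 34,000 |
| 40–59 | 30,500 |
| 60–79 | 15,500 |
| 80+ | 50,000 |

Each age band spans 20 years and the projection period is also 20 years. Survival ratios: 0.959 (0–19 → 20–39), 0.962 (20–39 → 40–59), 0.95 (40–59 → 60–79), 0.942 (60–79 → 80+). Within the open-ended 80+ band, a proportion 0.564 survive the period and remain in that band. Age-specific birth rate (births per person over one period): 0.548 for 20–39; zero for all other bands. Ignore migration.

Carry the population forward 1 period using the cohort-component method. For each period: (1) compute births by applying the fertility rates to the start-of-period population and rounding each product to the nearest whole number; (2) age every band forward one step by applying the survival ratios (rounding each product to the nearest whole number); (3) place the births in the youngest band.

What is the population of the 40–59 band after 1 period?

32708

— Period 1 —
Births: 34000 * 0.548 = 18632
20–39: 22000 * 0.959 = 21098
40–59: 34000 * 0.962 = 32708
60–79: 30500 * 0.95 = 28975
80+: 15500 * 0.942 + 50000 * 0.564 = 14601 + 28200 = 42801
→ [18632, 21098, 32708, 28975, 42801]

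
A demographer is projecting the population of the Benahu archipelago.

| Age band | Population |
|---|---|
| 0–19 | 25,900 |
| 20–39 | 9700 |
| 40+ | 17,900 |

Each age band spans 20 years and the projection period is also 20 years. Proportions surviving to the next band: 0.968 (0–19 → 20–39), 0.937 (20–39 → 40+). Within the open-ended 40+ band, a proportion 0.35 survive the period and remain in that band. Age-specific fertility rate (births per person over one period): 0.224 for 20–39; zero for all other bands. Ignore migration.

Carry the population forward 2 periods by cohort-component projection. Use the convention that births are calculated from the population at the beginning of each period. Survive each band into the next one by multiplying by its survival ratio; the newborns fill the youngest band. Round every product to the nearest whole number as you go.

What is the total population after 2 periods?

36585

Period 1.
Births: 9700 × 0.224 = 2173
20–39: 25900 × 0.968 = 25071
40+: 9700 × 0.937 + 17900 × 0.35 = 9089 + 6265 = 15354
Giving 2173 / 25071 / 15354.
Period 2.
Births: 25071 × 0.224 = 5616
20–39: 2173 × 0.968 = 2103
40+: 25071 × 0.937 + 15354 × 0.35 = 23492 + 5374 = 28866
Giving 5616 / 2103 / 28866.
Total after period 2: 5616 + 2103 + 28866 = 36585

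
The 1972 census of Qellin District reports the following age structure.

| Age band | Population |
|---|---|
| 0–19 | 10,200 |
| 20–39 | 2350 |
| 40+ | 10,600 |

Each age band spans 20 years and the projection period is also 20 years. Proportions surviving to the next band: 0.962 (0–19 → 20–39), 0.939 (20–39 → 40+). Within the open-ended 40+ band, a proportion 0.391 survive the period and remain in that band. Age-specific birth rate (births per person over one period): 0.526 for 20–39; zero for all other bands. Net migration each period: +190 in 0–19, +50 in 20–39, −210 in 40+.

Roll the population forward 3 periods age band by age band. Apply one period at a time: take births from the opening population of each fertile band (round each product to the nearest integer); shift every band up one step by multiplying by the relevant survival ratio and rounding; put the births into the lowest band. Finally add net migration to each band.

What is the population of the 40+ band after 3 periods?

Call the groups 1 to 3, youngest first.
Period 1.
Births: 2350 * 0.526 = 1236
Group 2: 10200 * 0.962 = 9812
Group 3: 2350 * 0.939 + 10600 * 0.391 = 2207 + 4145 = 6352
Net migration: Group 1 + 190 → 1426; Group 2 + 50 → 9862; Group 3 − 210 → 6142
End of period: [1426, 9862, 6142]
Period 2.
Births: 9862 * 0.526 = 5187
Group 2: 1426 * 0.962 = 1372
Group 3: 9862 * 0.939 + 6142 * 0.391 = 9260 + 2402 = 11662
Net migration: Group 1 + 190 → 5377; Group 2 + 50 → 1422; Group 3 − 210 → 11452
End of period: [5377, 1422, 11452]
Period 3.
Births: 1422 * 0.526 = 748
Group 2: 5377 * 0.962 = 5173
Group 3: 1422 * 0.939 + 11452 * 0.391 = 1335 + 4478 = 5813
Net migration: Group 1 + 190 → 938; Group 2 + 50 → 5223; Group 3 − 210 → 5603
End of period: [938, 5223, 5603]

5603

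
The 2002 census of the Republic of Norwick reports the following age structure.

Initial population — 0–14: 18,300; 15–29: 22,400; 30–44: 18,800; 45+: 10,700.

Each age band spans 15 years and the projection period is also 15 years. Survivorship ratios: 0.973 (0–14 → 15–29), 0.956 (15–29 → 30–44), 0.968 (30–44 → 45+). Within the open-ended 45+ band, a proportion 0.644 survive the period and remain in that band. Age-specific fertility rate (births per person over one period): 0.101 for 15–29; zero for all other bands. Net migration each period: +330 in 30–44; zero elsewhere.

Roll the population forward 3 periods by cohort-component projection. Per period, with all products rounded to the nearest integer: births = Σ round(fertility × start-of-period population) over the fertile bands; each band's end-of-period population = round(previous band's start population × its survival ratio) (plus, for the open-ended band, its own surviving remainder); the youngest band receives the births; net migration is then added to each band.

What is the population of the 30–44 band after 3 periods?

2434

Call the groups 1 to 4, youngest first.
After projecting period 1:
Births: 22400 × 0.101 = 2262
Group 2: 18300 × 0.973 = 17806
Group 3: 22400 × 0.956 = 21414
Group 4: 18800 × 0.968 + 10700 × 0.644 = 18198 + 6891 = 25089
Net migration: Group 3 + 330 → 21744
End of period: [2262, 17806, 21744, 25089]
After projecting period 2:
Births: 17806 × 0.101 = 1798
Group 2: 2262 × 0.973 = 2201
Group 3: 17806 × 0.956 = 17023
Group 4: 21744 × 0.968 + 25089 × 0.644 = 21048 + 16157 = 37205
Net migration: Group 3 + 330 → 17353
End of period: [1798, 2201, 17353, 37205]
After projecting period 3:
Births: 2201 × 0.101 = 222
Group 2: 1798 × 0.973 = 1749
Group 3: 2201 × 0.956 = 2104
Group 4: 17353 × 0.968 + 37205 × 0.644 = 16798 + 23960 = 40758
Net migration: Group 3 + 330 → 2434
End of period: [222, 1749, 2434, 40758]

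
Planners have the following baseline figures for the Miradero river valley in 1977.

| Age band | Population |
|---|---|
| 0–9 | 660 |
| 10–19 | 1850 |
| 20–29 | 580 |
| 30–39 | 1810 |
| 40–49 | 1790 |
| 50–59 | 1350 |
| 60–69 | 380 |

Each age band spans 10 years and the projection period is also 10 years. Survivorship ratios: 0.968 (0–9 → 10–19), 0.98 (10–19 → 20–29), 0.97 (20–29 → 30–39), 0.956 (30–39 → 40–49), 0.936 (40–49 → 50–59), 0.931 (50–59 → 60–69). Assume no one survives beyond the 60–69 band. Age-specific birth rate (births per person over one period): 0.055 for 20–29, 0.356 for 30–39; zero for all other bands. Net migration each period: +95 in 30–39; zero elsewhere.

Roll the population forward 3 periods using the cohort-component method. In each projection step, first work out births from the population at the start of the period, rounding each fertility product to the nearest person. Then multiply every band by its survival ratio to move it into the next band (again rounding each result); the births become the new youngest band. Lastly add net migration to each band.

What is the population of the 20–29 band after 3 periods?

641

[period 1]
Births: 580 × 0.055 = 32, 1810 × 0.356 = 644 ⇒ total 676
10–19: 660 × 0.968 = 639
20–29: 1850 × 0.98 = 1813
30–39: 580 × 0.97 = 563
40–49: 1810 × 0.956 = 1730
50–59: 1790 × 0.936 = 1675
60–69: 1350 × 0.931 = 1257
Net migration: 30–39 + 95 → 658
End of period: [676, 639, 1813, 658, 1730, 1675, 1257]
[period 2]
Births: 1813 × 0.055 = 100, 658 × 0.356 = 234 ⇒ total 334
10–19: 676 × 0.968 = 654
20–29: 639 × 0.98 = 626
30–39: 1813 × 0.97 = 1759
40–49: 658 × 0.956 = 629
50–59: 1730 × 0.936 = 1619
60–69: 1675 × 0.931 = 1559
Net migration: 30–39 + 95 → 1854
End of period: [334, 654, 626, 1854, 629, 1619, 1559]
[period 3]
Births: 626 × 0.055 = 34, 1854 × 0.356 = 660 ⇒ total 694
10–19: 334 × 0.968 = 323
20–29: 654 × 0.98 = 641
30–39: 626 × 0.97 = 607
40–49: 1854 × 0.956 = 1772
50–59: 629 × 0.936 = 589
60–69: 1619 × 0.931 = 1507
Net migration: 30–39 + 95 → 702
End of period: [694, 323, 641, 702, 1772, 589, 1507]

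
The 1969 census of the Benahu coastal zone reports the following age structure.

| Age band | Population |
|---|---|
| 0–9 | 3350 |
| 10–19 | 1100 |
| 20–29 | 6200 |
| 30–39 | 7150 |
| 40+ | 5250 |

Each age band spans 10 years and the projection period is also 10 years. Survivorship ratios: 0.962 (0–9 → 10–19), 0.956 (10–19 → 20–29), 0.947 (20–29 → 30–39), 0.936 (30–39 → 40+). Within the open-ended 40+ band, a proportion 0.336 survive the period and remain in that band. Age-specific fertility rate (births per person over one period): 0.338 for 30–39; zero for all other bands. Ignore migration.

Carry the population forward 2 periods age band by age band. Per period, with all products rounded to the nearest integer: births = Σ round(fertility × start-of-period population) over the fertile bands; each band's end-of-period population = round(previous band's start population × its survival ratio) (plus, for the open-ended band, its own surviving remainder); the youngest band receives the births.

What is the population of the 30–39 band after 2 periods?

996

Let group 1 be 0–9 through group 5 = 40+.
Period 1.
Births: 7150 × 0.338 = 2417
Group 2: 3350 × 0.962 = 3223
Group 3: 1100 × 0.956 = 1052
Group 4: 6200 × 0.947 = 5871
Group 5: 7150 × 0.936 + 5250 × 0.336 = 6692 + 1764 = 8456
→ [2417, 3223, 1052, 5871, 8456]
Period 2.
Births: 5871 × 0.338 = 1984
Group 2: 2417 × 0.962 = 2325
Group 3: 3223 × 0.956 = 3081
Group 4: 1052 × 0.947 = 996
Group 5: 5871 × 0.936 + 8456 × 0.336 = 5495 + 2841 = 8336
→ [1984, 2325, 3081, 996, 8336]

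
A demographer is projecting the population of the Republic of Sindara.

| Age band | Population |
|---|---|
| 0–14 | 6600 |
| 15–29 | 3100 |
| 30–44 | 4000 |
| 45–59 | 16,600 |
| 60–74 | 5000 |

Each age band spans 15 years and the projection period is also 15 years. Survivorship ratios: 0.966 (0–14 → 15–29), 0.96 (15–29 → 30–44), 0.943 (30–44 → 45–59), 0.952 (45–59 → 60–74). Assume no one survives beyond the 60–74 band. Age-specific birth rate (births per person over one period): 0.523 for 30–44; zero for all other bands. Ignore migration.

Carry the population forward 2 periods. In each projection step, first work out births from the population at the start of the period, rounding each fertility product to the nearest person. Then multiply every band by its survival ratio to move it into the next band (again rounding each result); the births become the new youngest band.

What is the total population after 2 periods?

(Bands numbered youngest = 1 to oldest = 5.)
After projecting period 1:
Births: 4000 × 0.523 = 2092
Band 2: 6600 × 0.966 = 6376
Band 3: 3100 × 0.96 = 2976
Band 4: 4000 × 0.943 = 3772
Band 5: 16600 × 0.952 = 15803
End of period: [2092, 6376, 2976, 3772, 15803]
After projecting period 2:
Births: 2976 × 0.523 = 1556
Band 2: 2092 × 0.966 = 2021
Band 3: 6376 × 0.96 = 6121
Band 4: 2976 × 0.943 = 2806
Band 5: 3772 × 0.952 = 3591
End of period: [1556, 2021, 6121, 2806, 3591]
Total after period 2: 1556 + 2021 + 6121 + 2806 + 3591 = 16095

16095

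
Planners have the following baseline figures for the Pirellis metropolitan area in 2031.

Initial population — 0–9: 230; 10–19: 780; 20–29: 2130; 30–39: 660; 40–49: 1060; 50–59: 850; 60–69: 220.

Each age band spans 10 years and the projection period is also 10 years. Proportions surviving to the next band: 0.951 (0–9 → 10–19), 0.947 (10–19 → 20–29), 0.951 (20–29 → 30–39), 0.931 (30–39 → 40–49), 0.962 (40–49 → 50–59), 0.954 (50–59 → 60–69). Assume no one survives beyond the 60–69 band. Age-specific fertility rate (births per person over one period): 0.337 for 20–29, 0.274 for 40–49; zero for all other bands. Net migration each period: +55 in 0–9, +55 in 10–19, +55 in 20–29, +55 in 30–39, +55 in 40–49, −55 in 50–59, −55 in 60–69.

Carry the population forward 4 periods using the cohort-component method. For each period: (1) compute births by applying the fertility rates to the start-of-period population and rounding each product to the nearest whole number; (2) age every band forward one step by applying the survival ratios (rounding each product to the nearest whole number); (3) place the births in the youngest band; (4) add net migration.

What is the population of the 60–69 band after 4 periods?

1720

Period 1:
Births: 2130 * 0.337 = 718  |  1060 * 0.274 = 290 → 1008
10–19: 230 * 0.951 = 219
20–29: 780 * 0.947 = 739
30–39: 2130 * 0.951 = 2026
40–49: 660 * 0.931 = 614
50–59: 1060 * 0.962 = 1020
60–69: 850 * 0.954 = 811
Net migration: 0–9 + 55 → 1063; 10–19 + 55 → 274; 20–29 + 55 → 794; 30–39 + 55 → 2081; 40–49 + 55 → 669; 50–59 − 55 → 965; 60–69 − 55 → 756
End of period: [1063, 274, 794, 2081, 669, 965, 756]
Period 2:
Births: 794 * 0.337 = 268  |  669 * 0.274 = 183 → 451
10–19: 1063 * 0.951 = 1011
20–29: 274 * 0.947 = 259
30–39: 794 * 0.951 = 755
40–49: 2081 * 0.931 = 1937
50–59: 669 * 0.962 = 644
60–69: 965 * 0.954 = 921
Net migration: 0–9 + 55 → 506; 10–19 + 55 → 1066; 20–29 + 55 → 314; 30–39 + 55 → 810; 40–49 + 55 → 1992; 50–59 − 55 → 589; 60–69 − 55 → 866
End of period: [506, 1066, 314, 810, 1992, 589, 866]
Period 3:
Births: 314 * 0.337 = 106  |  1992 * 0.274 = 546 → 652
10–19: 506 * 0.951 = 481
20–29: 1066 * 0.947 = 1010
30–39: 314 * 0.951 = 299
40–49: 810 * 0.931 = 754
50–59: 1992 * 0.962 = 1916
60–69: 589 * 0.954 = 562
Net migration: 0–9 + 55 → 707; 10–19 + 55 → 536; 20–29 + 55 → 1065; 30–39 + 55 → 354; 40–49 + 55 → 809; 50–59 − 55 → 1861; 60–69 − 55 → 507
End of period: [707, 536, 1065, 354, 809, 1861, 507]
Period 4:
Births: 1065 * 0.337 = 359  |  809 * 0.274 = 222 → 581
10–19: 707 * 0.951 = 672
20–29: 536 * 0.947 = 508
30–39: 1065 * 0.951 = 1013
40–49: 354 * 0.931 = 330
50–59: 809 * 0.962 = 778
60–69: 1861 * 0.954 = 1775
Net migration: 0–9 + 55 → 636; 10–19 + 55 → 727; 20–29 + 55 → 563; 30–39 + 55 → 1068; 40–49 + 55 → 385; 50–59 − 55 → 723; 60–69 − 55 → 1720
End of period: [636, 727, 563, 1068, 385, 723, 1720]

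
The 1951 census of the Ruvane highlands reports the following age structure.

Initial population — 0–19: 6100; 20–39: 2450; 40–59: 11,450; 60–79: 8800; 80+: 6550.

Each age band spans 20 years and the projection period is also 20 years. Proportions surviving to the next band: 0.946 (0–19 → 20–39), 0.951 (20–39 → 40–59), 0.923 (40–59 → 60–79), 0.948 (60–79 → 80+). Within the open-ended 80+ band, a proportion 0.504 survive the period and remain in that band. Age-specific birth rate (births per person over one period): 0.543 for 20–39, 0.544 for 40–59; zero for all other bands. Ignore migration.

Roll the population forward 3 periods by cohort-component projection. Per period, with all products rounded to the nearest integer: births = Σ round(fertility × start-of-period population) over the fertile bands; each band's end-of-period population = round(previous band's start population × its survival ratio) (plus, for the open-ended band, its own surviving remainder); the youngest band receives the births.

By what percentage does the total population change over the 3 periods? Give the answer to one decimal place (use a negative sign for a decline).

-6.8

— Period 1 —
Births: 2450 × 0.543 = 1330  |  11450 × 0.544 = 6229 — total 7559
20–39: 6100 × 0.946 = 5771
40–59: 2450 × 0.951 = 2330
60–79: 11450 × 0.923 = 10568
80+: 8800 × 0.948 + 6550 × 0.504 = 8342 + 3301 = 11643
End of period: [7559, 5771, 2330, 10568, 11643]
— Period 2 —
Births: 5771 × 0.543 = 3134  |  2330 × 0.544 = 1268 — total 4402
20–39: 7559 × 0.946 = 7151
40–59: 5771 × 0.951 = 5488
60–79: 2330 × 0.923 = 2151
80+: 10568 × 0.948 + 11643 × 0.504 = 10018 + 5868 = 15886
End of period: [4402, 7151, 5488, 2151, 15886]
— Period 3 —
Births: 7151 × 0.543 = 3883  |  5488 × 0.544 = 2985 — total 6868
20–39: 4402 × 0.946 = 4164
40–59: 7151 × 0.951 = 6801
60–79: 5488 × 0.923 = 5065
80+: 2151 × 0.948 + 15886 × 0.504 = 2039 + 8007 = 10046
End of period: [6868, 4164, 6801, 5065, 10046]
Total: 35350 → 32944; change = -2406; percentage change = -6.8%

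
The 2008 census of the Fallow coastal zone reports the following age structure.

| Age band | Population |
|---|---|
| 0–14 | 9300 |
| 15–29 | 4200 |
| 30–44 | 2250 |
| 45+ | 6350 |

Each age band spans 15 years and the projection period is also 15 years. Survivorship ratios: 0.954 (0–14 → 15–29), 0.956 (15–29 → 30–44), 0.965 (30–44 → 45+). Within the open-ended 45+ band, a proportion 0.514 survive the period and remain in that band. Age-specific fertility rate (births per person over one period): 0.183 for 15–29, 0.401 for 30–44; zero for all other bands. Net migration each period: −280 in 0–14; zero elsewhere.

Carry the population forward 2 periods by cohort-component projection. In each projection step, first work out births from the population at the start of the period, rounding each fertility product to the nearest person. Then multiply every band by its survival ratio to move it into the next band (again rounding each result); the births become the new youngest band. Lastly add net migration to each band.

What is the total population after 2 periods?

19431

[period 1]
Births: 4200 × 0.183 = 769, 2250 × 0.401 = 902 → total 1671
15–29: 9300 × 0.954 = 8872
30–44: 4200 × 0.956 = 4015
45+: 2250 × 0.965 + 6350 × 0.514 = 2171 + 3264 = 5435
Net migration: 0–14 − 280 → 1391
Giving 1391 / 8872 / 4015 / 5435.
[period 2]
Births: 8872 × 0.183 = 1624, 4015 × 0.401 = 1610 → total 3234
15–29: 1391 × 0.954 = 1327
30–44: 8872 × 0.956 = 8482
45+: 4015 × 0.965 + 5435 × 0.514 = 3874 + 2794 = 6668
Net migration: 0–14 − 280 → 2954
Giving 2954 / 1327 / 8482 / 6668.
Total after period 2: 2954 + 1327 + 8482 + 6668 = 19431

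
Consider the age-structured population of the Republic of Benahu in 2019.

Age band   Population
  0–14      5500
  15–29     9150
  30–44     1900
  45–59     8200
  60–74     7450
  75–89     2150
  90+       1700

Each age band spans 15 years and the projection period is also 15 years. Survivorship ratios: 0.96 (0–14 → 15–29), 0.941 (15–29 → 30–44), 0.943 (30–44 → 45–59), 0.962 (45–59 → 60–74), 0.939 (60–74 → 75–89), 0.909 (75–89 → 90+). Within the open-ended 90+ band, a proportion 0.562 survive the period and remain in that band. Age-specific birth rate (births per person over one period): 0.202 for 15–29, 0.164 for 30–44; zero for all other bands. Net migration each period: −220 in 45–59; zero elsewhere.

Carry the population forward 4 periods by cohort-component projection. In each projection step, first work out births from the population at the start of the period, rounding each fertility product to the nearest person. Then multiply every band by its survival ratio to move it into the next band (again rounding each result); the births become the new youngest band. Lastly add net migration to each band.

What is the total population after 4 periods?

— Period 1 —
Births: 9150 * 0.202 = 1848 ; 1900 * 0.164 = 312 — total 2160
15–29: 5500 * 0.96 = 5280
30–44: 9150 * 0.941 = 8610
45–59: 1900 * 0.943 = 1792
60–74: 8200 * 0.962 = 7888
75–89: 7450 * 0.939 = 6996
90+: 2150 * 0.909 + 1700 * 0.562 = 1954 + 955 = 2909
Net migration: 45–59 − 220 → 1572
Population now: 0–14=2160, 15–29=5280, 30–44=8610, 45–59=1572, 60–74=7888, 75–89=6996, 90+=2909
— Period 2 —
Births: 5280 * 0.202 = 1067 ; 8610 * 0.164 = 1412 — total 2479
15–29: 2160 * 0.96 = 2074
30–44: 5280 * 0.941 = 4968
45–59: 8610 * 0.943 = 8119
60–74: 1572 * 0.962 = 1512
75–89: 7888 * 0.939 = 7407
90+: 6996 * 0.909 + 2909 * 0.562 = 6359 + 1635 = 7994
Net migration: 45–59 − 220 → 7899
Population now: 0–14=2479, 15–29=2074, 30–44=4968, 45–59=7899, 60–74=1512, 75–89=7407, 90+=7994
— Period 3 —
Births: 2074 * 0.202 = 419 ; 4968 * 0.164 = 815 — total 1234
15–29: 2479 * 0.96 = 2380
30–44: 2074 * 0.941 = 1952
45–59: 4968 * 0.943 = 4685
60–74: 7899 * 0.962 = 7599
75–89: 1512 * 0.939 = 1420
90+: 7407 * 0.909 + 7994 * 0.562 = 6733 + 4493 = 11226
Net migration: 45–59 − 220 → 4465
Population now: 0–14=1234, 15–29=2380, 30–44=1952, 45–59=4465, 60–74=7599, 75–89=1420, 90+=11226
— Period 4 —
Births: 2380 * 0.202 = 481 ; 1952 * 0.164 = 320 — total 801
15–29: 1234 * 0.96 = 1185
30–44: 2380 * 0.941 = 2240
45–59: 1952 * 0.943 = 1841
60–74: 4465 * 0.962 = 4295
75–89: 7599 * 0.939 = 7135
90+: 1420 * 0.909 + 11226 * 0.562 = 1291 + 6309 = 7600
Net migration: 45–59 − 220 → 1621
Population now: 0–14=801, 15–29=1185, 30–44=2240, 45–59=1621, 60–74=4295, 75–89=7135, 90+=7600
Total after period 4: 801 + 1185 + 2240 + 1621 + 4295 + 7135 + 7600 = 24877

24877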